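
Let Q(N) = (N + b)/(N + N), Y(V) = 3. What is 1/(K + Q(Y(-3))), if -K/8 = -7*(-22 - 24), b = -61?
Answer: -3/7757 ≈ -0.00038675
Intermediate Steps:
Q(N) = (-61 + N)/(2*N) (Q(N) = (N - 61)/(N + N) = (-61 + N)/((2*N)) = (-61 + N)*(1/(2*N)) = (-61 + N)/(2*N))
K = -2576 (K = -(-56)*(-22 - 24) = -(-56)*(-46) = -8*322 = -2576)
1/(K + Q(Y(-3))) = 1/(-2576 + (½)*(-61 + 3)/3) = 1/(-2576 + (½)*(⅓)*(-58)) = 1/(-2576 - 29/3) = 1/(-7757/3) = -3/7757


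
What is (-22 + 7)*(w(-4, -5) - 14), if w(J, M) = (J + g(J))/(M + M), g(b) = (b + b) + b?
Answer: 186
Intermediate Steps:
g(b) = 3*b (g(b) = 2*b + b = 3*b)
w(J, M) = 2*J/M (w(J, M) = (J + 3*J)/(M + M) = (4*J)/((2*M)) = (4*J)*(1/(2*M)) = 2*J/M)
(-22 + 7)*(w(-4, -5) - 14) = (-22 + 7)*(2*(-4)/(-5) - 14) = -15*(2*(-4)*(-⅕) - 14) = -15*(8/5 - 14) = -15*(-62/5) = 186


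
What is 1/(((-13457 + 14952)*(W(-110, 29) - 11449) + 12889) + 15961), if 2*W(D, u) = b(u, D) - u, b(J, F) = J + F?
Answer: -1/17169630 ≈ -5.8242e-8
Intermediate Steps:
b(J, F) = F + J
W(D, u) = D/2 (W(D, u) = ((D + u) - u)/2 = D/2)
1/(((-13457 + 14952)*(W(-110, 29) - 11449) + 12889) + 15961) = 1/(((-13457 + 14952)*((½)*(-110) - 11449) + 12889) + 15961) = 1/((1495*(-55 - 11449) + 12889) + 15961) = 1/((1495*(-11504) + 12889) + 15961) = 1/((-17198480 + 12889) + 15961) = 1/(-17185591 + 15961) = 1/(-17169630) = -1/17169630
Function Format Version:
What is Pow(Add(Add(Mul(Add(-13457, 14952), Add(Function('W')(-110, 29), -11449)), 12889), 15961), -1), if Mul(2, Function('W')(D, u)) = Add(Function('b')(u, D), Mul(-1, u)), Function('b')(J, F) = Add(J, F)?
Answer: Rational(-1, 17169630) ≈ -5.8242e-8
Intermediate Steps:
Function('b')(J, F) = Add(F, J)
Function('W')(D, u) = Mul(Rational(1, 2), D) (Function('W')(D, u) = Mul(Rational(1, 2), Add(Add(D, u), Mul(-1, u))) = Mul(Rational(1, 2), D))
Pow(Add(Add(Mul(Add(-13457, 14952), Add(Function('W')(-110, 29), -11449)), 12889), 15961), -1) = Pow(Add(Add(Mul(Add(-13457, 14952), Add(Mul(Rational(1, 2), -110), -11449)), 12889), 15961), -1) = Pow(Add(Add(Mul(1495, Add(-55, -11449)), 12889), 15961), -1) = Pow(Add(Add(Mul(1495, -11504), 12889), 15961), -1) = Pow(Add(Add(-17198480, 12889), 15961), -1) = Pow(Add(-17185591, 15961), -1) = Pow(-17169630, -1) = Rational(-1, 17169630)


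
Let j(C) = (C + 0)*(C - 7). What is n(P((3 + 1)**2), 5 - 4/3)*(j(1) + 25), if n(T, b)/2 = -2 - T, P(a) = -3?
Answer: 38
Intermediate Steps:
n(T, b) = -4 - 2*T (n(T, b) = 2*(-2 - T) = -4 - 2*T)
j(C) = C*(-7 + C)
n(P((3 + 1)**2), 5 - 4/3)*(j(1) + 25) = (-4 - 2*(-3))*(1*(-7 + 1) + 25) = (-4 + 6)*(1*(-6) + 25) = 2*(-6 + 25) = 2*19 = 38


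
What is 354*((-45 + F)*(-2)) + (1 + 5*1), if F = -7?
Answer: 36822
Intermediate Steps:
354*((-45 + F)*(-2)) + (1 + 5*1) = 354*((-45 - 7)*(-2)) + (1 + 5*1) = 354*(-52*(-2)) + (1 + 5) = 354*104 + 6 = 36816 + 6 = 36822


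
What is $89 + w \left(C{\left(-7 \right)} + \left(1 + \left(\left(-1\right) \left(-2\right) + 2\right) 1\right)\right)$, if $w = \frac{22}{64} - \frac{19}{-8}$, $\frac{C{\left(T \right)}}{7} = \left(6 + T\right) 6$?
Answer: $- \frac{371}{32} \approx -11.594$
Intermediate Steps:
$C{\left(T \right)} = 252 + 42 T$ ($C{\left(T \right)} = 7 \left(6 + T\right) 6 = 7 \left(36 + 6 T\right) = 252 + 42 T$)
$w = \frac{87}{32}$ ($w = 22 \cdot \frac{1}{64} - - \frac{19}{8} = \frac{11}{32} + \frac{19}{8} = \frac{87}{32} \approx 2.7188$)
$89 + w \left(C{\left(-7 \right)} + \left(1 + \left(\left(-1\right) \left(-2\right) + 2\right) 1\right)\right) = 89 + \frac{87 \left(\left(252 + 42 \left(-7\right)\right) + \left(1 + \left(\left(-1\right) \left(-2\right) + 2\right) 1\right)\right)}{32} = 89 + \frac{87 \left(\left(252 - 294\right) + \left(1 + \left(2 + 2\right) 1\right)\right)}{32} = 89 + \frac{87 \left(-42 + \left(1 + 4 \cdot 1\right)\right)}{32} = 89 + \frac{87 \left(-42 + \left(1 + 4\right)\right)}{32} = 89 + \frac{87 \left(-42 + 5\right)}{32} = 89 + \frac{87}{32} \left(-37\right) = 89 - \frac{3219}{32} = - \frac{371}{32}$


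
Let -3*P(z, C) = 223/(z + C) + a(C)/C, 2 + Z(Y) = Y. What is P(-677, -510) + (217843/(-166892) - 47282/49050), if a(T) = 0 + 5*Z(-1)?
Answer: -183061951784363/82593177707700 ≈ -2.2164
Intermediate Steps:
Z(Y) = -2 + Y
a(T) = -15 (a(T) = 0 + 5*(-2 - 1) = 0 + 5*(-3) = 0 - 15 = -15)
P(z, C) = 5/C - 223/(3*(C + z)) (P(z, C) = -(223/(z + C) - 15/C)/3 = -(223/(C + z) - 15/C)/3 = -(-15/C + 223/(C + z))/3 = 5/C - 223/(3*(C + z)))
P(-677, -510) + (217843/(-166892) - 47282/49050) = (⅓)*(-208*(-510) + 15*(-677))/(-510*(-510 - 677)) + (217843/(-166892) - 47282/49050) = (⅓)*(-1/510)*(106080 - 10155)/(-1187) + (217843*(-1/166892) - 47282*1/49050) = (⅓)*(-1/510)*(-1/1187)*95925 + (-217843/166892 - 23641/24525) = 6395/121074 - 9288093347/4093026300 = -183061951784363/82593177707700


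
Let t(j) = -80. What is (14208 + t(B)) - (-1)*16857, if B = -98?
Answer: 30985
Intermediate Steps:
(14208 + t(B)) - (-1)*16857 = (14208 - 80) - (-1)*16857 = 14128 - 1*(-16857) = 14128 + 16857 = 30985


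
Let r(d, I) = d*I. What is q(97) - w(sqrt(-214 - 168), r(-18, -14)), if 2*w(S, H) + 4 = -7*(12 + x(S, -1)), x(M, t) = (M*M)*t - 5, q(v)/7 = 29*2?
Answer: 3539/2 ≈ 1769.5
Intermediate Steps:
q(v) = 406 (q(v) = 7*(29*2) = 7*58 = 406)
r(d, I) = I*d
x(M, t) = -5 + t*M**2 (x(M, t) = M**2*t - 5 = t*M**2 - 5 = -5 + t*M**2)
w(S, H) = -53/2 + 7*S**2/2 (w(S, H) = -2 + (-7*(12 + (-5 - S**2)))/2 = -2 + (-7*(7 - S**2))/2 = -2 + (-49 + 7*S**2)/2 = -2 + (-49/2 + 7*S**2/2) = -53/2 + 7*S**2/2)
q(97) - w(sqrt(-214 - 168), r(-18, -14)) = 406 - (-53/2 + 7*(sqrt(-214 - 168))**2/2) = 406 - (-53/2 + 7*(sqrt(-382))**2/2) = 406 - (-53/2 + 7*(I*sqrt(382))**2/2) = 406 - (-53/2 + (7/2)*(-382)) = 406 - (-53/2 - 1337) = 406 - 1*(-2727/2) = 406 + 2727/2 = 3539/2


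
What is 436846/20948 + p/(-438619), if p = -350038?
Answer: 99470775849/4594095406 ≈ 21.652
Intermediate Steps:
436846/20948 + p/(-438619) = 436846/20948 - 350038/(-438619) = 436846*(1/20948) - 350038*(-1/438619) = 218423/10474 + 350038/438619 = 99470775849/4594095406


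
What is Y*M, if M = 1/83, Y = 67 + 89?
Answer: 156/83 ≈ 1.8795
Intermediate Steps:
Y = 156
M = 1/83 ≈ 0.012048
Y*M = 156*(1/83) = 156/83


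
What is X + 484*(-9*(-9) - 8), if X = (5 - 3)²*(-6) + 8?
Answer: 35316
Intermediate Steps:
X = -16 (X = 2²*(-6) + 8 = 4*(-6) + 8 = -24 + 8 = -16)
X + 484*(-9*(-9) - 8) = -16 + 484*(-9*(-9) - 8) = -16 + 484*(81 - 8) = -16 + 484*73 = -16 + 35332 = 35316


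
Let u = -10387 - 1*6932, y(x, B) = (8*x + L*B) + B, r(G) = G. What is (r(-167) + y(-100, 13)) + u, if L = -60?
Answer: -19053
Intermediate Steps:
y(x, B) = -59*B + 8*x (y(x, B) = (8*x - 60*B) + B = (-60*B + 8*x) + B = -59*B + 8*x)
u = -17319 (u = -10387 - 6932 = -17319)
(r(-167) + y(-100, 13)) + u = (-167 + (-59*13 + 8*(-100))) - 17319 = (-167 + (-767 - 800)) - 17319 = (-167 - 1567) - 17319 = -1734 - 17319 = -19053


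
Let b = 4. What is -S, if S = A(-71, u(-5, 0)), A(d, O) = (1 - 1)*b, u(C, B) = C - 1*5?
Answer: 0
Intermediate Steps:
u(C, B) = -5 + C (u(C, B) = C - 5 = -5 + C)
A(d, O) = 0 (A(d, O) = (1 - 1)*4 = 0*4 = 0)
S = 0
-S = -1*0 = 0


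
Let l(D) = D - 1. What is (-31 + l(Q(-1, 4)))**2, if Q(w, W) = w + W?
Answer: 841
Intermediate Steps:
Q(w, W) = W + w
l(D) = -1 + D
(-31 + l(Q(-1, 4)))**2 = (-31 + (-1 + (4 - 1)))**2 = (-31 + (-1 + 3))**2 = (-31 + 2)**2 = (-29)**2 = 841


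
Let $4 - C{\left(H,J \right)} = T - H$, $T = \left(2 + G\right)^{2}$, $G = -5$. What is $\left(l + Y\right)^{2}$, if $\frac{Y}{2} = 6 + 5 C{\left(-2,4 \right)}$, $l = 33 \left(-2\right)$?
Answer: $15376$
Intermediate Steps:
$T = 9$ ($T = \left(2 - 5\right)^{2} = \left(-3\right)^{2} = 9$)
$C{\left(H,J \right)} = -5 + H$ ($C{\left(H,J \right)} = 4 - \left(9 - H\right) = 4 + \left(-9 + H\right) = -5 + H$)
$l = -66$
$Y = -58$ ($Y = 2 \left(6 + 5 \left(-5 - 2\right)\right) = 2 \left(6 + 5 \left(-7\right)\right) = 2 \left(6 - 35\right) = 2 \left(-29\right) = -58$)
$\left(l + Y\right)^{2} = \left(-66 - 58\right)^{2} = \left(-124\right)^{2} = 15376$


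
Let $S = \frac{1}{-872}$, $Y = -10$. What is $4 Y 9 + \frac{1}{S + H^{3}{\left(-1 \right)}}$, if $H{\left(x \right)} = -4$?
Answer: $- \frac{20092112}{55809} \approx -360.02$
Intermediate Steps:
$S = - \frac{1}{872} \approx -0.0011468$
$4 Y 9 + \frac{1}{S + H^{3}{\left(-1 \right)}} = 4 \left(-10\right) 9 + \frac{1}{- \frac{1}{872} + \left(-4\right)^{3}} = \left(-40\right) 9 + \frac{1}{- \frac{1}{872} - 64} = -360 + \frac{1}{- \frac{55809}{872}} = -360 - \frac{872}{55809} = - \frac{20092112}{55809}$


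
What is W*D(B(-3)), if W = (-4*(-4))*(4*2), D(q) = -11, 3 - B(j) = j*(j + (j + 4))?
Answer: -1408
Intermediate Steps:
B(j) = 3 - j*(4 + 2*j) (B(j) = 3 - j*(j + (j + 4)) = 3 - j*(j + (4 + j)) = 3 - j*(4 + 2*j))
W = 128 (W = 16*8 = 128)
W*D(B(-3)) = 128*(-11) = -1408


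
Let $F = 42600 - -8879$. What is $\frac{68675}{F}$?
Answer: $\frac{68675}{51479} \approx 1.334$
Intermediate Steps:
$F = 51479$ ($F = 42600 + 8879 = 51479$)
$\frac{68675}{F} = \frac{68675}{51479}$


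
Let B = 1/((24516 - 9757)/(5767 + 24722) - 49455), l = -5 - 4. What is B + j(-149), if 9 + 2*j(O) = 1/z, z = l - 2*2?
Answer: -88961701781/19601643568 ≈ -4.5385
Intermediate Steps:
l = -9
z = -13 (z = -9 - 2*2 = -9 - 4 = -13)
j(O) = -59/13 (j(O) = -9/2 + (½)/(-13) = -9/2 + (½)*(-1/13) = -9/2 - 1/26 = -59/13)
B = -30489/1507818736 (B = 1/(14759/30489 - 49455) = 1/(-1507818736/30489) = -30489/1507818736 ≈ -2.0221e-5)
B + j(-149) = -30489/1507818736 - 59/13 = -88961701781/19601643568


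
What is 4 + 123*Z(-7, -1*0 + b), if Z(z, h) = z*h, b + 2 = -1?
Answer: 2587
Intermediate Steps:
b = -3 (b = -2 - 1 = -3)
Z(z, h) = h*z
4 + 123*Z(-7, -1*0 + b) = 4 + 123*((-1*0 - 3)*(-7)) = 4 + 123*((0 - 3)*(-7)) = 4 + 123*(-3*(-7)) = 4 + 123*21 = 4 + 2583 = 2587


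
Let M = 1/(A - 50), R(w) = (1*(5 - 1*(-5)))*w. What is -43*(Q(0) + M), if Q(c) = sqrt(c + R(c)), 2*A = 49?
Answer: 86/51 ≈ 1.6863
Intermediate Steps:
A = 49/2 (A = (1/2)*49 = 49/2 ≈ 24.500)
R(w) = 10*w (R(w) = (1*(5 + 5))*w = (1*10)*w = 10*w)
Q(c) = sqrt(11)*sqrt(c) (Q(c) = sqrt(c + 10*c) = sqrt(11*c) = sqrt(11)*sqrt(c))
M = -2/51 (M = 1/(49/2 - 50) = 1/(-51/2) = -2/51 ≈ -0.039216)
-43*(Q(0) + M) = -43*(sqrt(11)*sqrt(0) - 2/51) = -43*(sqrt(11)*0 - 2/51) = -43*(0 - 2/51) = -43*(-2/51) = 86/51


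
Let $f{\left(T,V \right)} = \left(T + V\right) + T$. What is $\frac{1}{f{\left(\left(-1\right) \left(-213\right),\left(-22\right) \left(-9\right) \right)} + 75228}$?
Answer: $\frac{1}{75852} \approx 1.3184 \cdot 10^{-5}$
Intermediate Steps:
$f{\left(T,V \right)} = V + 2 T$
$\frac{1}{f{\left(\left(-1\right) \left(-213\right),\left(-22\right) \left(-9\right) \right)} + 75228} = \frac{1}{\left(\left(-22\right) \left(-9\right) + 2 \left(\left(-1\right) \left(-213\right)\right)\right) + 75228} = \frac{1}{\left(198 + 2 \cdot 213\right) + 75228} = \frac{1}{\left(198 + 426\right) + 75228} = \frac{1}{624 + 75228} = \frac{1}{75852}$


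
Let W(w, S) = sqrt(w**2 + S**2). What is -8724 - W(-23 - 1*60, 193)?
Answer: -8724 - sqrt(44138) ≈ -8934.1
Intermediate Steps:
W(w, S) = sqrt(S**2 + w**2)
-8724 - W(-23 - 1*60, 193) = -8724 - sqrt(193**2 + (-23 - 1*60)**2) = -8724 - sqrt(37249 + (-23 - 60)**2) = -8724 - sqrt(37249 + (-83)**2) = -8724 - sqrt(37249 + 6889) = -8724 - sqrt(44138)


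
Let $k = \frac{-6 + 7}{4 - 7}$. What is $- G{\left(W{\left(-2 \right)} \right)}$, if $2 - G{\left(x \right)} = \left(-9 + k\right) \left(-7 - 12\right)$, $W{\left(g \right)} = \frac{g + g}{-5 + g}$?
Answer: $\frac{526}{3} \approx 175.33$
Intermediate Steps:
$k = - \frac{1}{3}$ ($k = 1 \frac{1}{-3} = 1 \left(- \frac{1}{3}\right) = - \frac{1}{3} \approx -0.33333$)
$W{\left(g \right)} = \frac{2 g}{-5 + g}$
$G{\left(x \right)} = - \frac{526}{3}$ ($G{\left(x \right)} = 2 - \left(-9 - \frac{1}{3}\right) \left(-7 - 12\right) = 2 - \left(- \frac{28}{3}\right) \left(-19\right) = 2 - \frac{532}{3} = - \frac{526}{3}$)
$- G{\left(W{\left(-2 \right)} \right)} = \left(-1\right) \left(- \frac{526}{3}\right) = \frac{526}{3}$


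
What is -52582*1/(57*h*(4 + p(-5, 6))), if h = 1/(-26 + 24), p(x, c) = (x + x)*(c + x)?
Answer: -52582/171 ≈ -307.50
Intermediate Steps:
p(x, c) = 2*x*(c + x) (p(x, c) = (2*x)*(c + x) = 2*x*(c + x))
h = -½ (h = 1/(-2) = -½ ≈ -0.50000)
-52582*1/(57*h*(4 + p(-5, 6))) = -52582*(-2/(57*(4 + 2*(-5)*(6 - 5)))) = -52582*(-2/(57*(4 + 2*(-5)*1))) = -52582*(-2/(57*(4 - 10))) = -52582/(-(-3)*(-3)*(-19)) = -52582/(-½*18*(-19)) = -52582/((-9*(-19))) = -52582/171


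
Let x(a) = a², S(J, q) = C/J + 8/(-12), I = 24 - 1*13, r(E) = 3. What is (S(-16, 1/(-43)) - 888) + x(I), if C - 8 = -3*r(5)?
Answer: -36845/48 ≈ -767.60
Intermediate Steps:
C = -1 (C = 8 - 3*3 = 8 - 9 = -1)
I = 11 (I = 24 - 13 = 11)
S(J, q) = -⅔ - 1/J (S(J, q) = -1/J + 8/(-12) = -1/J + 8*(-1/12) = -1/J - ⅔ = -⅔ - 1/J)
(S(-16, 1/(-43)) - 888) + x(I) = ((-⅔ - 1/(-16)) - 888) + 11² = ((-⅔ - 1*(-1/16)) - 888) + 121 = ((-⅔ + 1/16) - 888) + 121 = (-29/48 - 888) + 121 = -42653/48 + 121 = -36845/48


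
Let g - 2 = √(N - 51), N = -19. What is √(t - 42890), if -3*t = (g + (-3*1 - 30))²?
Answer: √(-388683 + 186*I*√70)/3 ≈ 0.41602 + 207.82*I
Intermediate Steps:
g = 2 + I*√70 (g = 2 + √(-19 - 51) = 2 + √(-70) = 2 + I*√70 ≈ 2.0 + 8.3666*I)
t = -(-31 + I*√70)²/3 (t = -((2 + I*√70) + (-3*1 - 30))²/3 = -((2 + I*√70) + (-3 - 30))²/3 = -((2 + I*√70) - 33)²/3 = -(-31 + I*√70)²/3 ≈ -297.0 + 172.91*I)
√(t - 42890) = √((-297 + 62*I*√70/3) - 42890) = √(-43187 + 62*I*√70/3)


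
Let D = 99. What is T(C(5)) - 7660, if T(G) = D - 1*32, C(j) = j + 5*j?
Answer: -7593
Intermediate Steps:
C(j) = 6*j
T(G) = 67 (T(G) = 99 - 1*32 = 99 - 32 = 67)
T(C(5)) - 7660 = 67 - 7660 = -7593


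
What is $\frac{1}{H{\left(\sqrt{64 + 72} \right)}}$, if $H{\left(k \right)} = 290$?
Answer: $\frac{1}{290} \approx 0.0034483$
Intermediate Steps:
$\frac{1}{H{\left(\sqrt{64 + 72} \right)}} = \frac{1}{290}$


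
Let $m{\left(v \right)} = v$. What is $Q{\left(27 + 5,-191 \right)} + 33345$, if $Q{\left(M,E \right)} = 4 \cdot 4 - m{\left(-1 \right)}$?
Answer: $33362$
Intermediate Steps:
$Q{\left(M,E \right)} = 17$ ($Q{\left(M,E \right)} = 4 \cdot 4 - -1 = 16 + 1 = 17$)
$Q{\left(27 + 5,-191 \right)} + 33345 = 17 + 33345 = 33362$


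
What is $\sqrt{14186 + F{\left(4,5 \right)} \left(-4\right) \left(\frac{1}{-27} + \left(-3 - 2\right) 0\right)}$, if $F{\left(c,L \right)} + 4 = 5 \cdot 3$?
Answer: $\frac{\sqrt{1149198}}{9} \approx 119.11$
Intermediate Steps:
$F{\left(c,L \right)} = 11$ ($F{\left(c,L \right)} = -4 + 5 \cdot 3 = -4 + 15 = 11$)
$\sqrt{14186 + F{\left(4,5 \right)} \left(-4\right) \left(\frac{1}{-27} + \left(-3 - 2\right) 0\right)} = \sqrt{14186 + 11 \left(-4\right) \left(\frac{1}{-27} + \left(-3 - 2\right) 0\right)} = \sqrt{14186 - 44 \left(- \frac{1}{27} - 0\right)} = \sqrt{14186 - 44 \left(- \frac{1}{27} + 0\right)} = \sqrt{14186 - - \frac{44}{27}} = \sqrt{14186 + \frac{44}{27}} = \sqrt{\frac{383066}{27}} = \frac{\sqrt{1149198}}{9}$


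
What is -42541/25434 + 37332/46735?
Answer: -1038651547/1188657990 ≈ -0.87380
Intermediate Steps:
-42541/25434 + 37332/46735 = -1038651547/1188657990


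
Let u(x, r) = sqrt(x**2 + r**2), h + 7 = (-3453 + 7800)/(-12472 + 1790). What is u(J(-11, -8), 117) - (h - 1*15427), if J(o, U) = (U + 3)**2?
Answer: 23552905/1526 + sqrt(14314) ≈ 15554.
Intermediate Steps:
J(o, U) = (3 + U)**2
h = -11303/1526 (h = -7 + (-3453 + 7800)/(-12472 + 1790) = -7 + 4347/(-10682) = -7 + 4347*(-1/10682) = -7 - 621/1526 = -11303/1526 ≈ -7.4069)
u(x, r) = sqrt(r**2 + x**2)
u(J(-11, -8), 117) - (h - 1*15427) = sqrt(117**2 + ((3 - 8)**2)**2) - (-11303/1526 - 1*15427) = sqrt(13689 + ((-5)**2)**2) - (-11303/1526 - 15427) = sqrt(13689 + 25**2) - 1*(-23552905/1526) = sqrt(13689 + 625) + 23552905/1526 = sqrt(14314) + 23552905/1526 = 23552905/1526 + sqrt(14314)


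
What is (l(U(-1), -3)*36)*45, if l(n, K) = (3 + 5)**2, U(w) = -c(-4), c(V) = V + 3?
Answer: 103680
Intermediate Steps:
c(V) = 3 + V
U(w) = 1 (U(w) = -(3 - 4) = -1*(-1) = 1)
l(n, K) = 64 (l(n, K) = 8**2 = 64)
(l(U(-1), -3)*36)*45 = (64*36)*45 = 2304*45 = 103680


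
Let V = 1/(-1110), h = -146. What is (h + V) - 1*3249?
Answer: -3768451/1110 ≈ -3395.0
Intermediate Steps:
V = -1/1110 ≈ -0.00090090
(h + V) - 1*3249 = (-146 - 1/1110) - 1*3249 = -162061/1110 - 3249 = -3768451/1110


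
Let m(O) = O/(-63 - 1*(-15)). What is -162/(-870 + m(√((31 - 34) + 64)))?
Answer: 324725760/1743897539 - 7776*√61/1743897539 ≈ 0.18617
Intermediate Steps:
m(O) = -O/48 (m(O) = O/(-63 + 15) = O/(-48) = O*(-1/48) = -O/48)
-162/(-870 + m(√((31 - 34) + 64))) = -162/(-870 - √((31 - 34) + 64)/48) = -162/(-870 - √(-3 + 64)/48) = -162/(-870 - √61/48)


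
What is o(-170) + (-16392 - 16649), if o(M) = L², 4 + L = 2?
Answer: -33037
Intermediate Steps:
L = -2 (L = -4 + 2 = -2)
o(M) = 4 (o(M) = (-2)² = 4)
o(-170) + (-16392 - 16649) = 4 + (-16392 - 16649) = 4 - 33041 = -33037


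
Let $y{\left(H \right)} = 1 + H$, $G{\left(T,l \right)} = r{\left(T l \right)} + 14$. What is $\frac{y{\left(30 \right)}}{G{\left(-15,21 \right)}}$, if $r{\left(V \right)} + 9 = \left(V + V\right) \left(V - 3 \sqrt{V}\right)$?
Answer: $\frac{1230421}{8101919705} - \frac{35154 i \sqrt{35}}{8101919705} \approx 0.00015187 - 2.567 \cdot 10^{-5} i$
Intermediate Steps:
$r{\left(V \right)} = -9 + 2 V \left(V - 3 \sqrt{V}\right)$ ($r{\left(V \right)} = -9 + \left(V + V\right) \left(V - 3 \sqrt{V}\right) = -9 + 2 V \left(V - 3 \sqrt{V}\right)$)
$G{\left(T,l \right)} = 5 - 6 \left(T l\right)^{\frac{3}{2}} + 2 T^{2} l^{2}$ ($G{\left(T,l \right)} = \left(-9 - 6 \left(T l\right)^{\frac{3}{2}} + 2 \left(T l\right)^{2}\right) + 14 = \left(-9 - 6 \left(T l\right)^{\frac{3}{2}} + 2 T^{2} l^{2}\right) + 14 = 5 - 6 \left(T l\right)^{\frac{3}{2}} + 2 T^{2} l^{2}$)
$\frac{y{\left(30 \right)}}{G{\left(-15,21 \right)}} = \frac{1 + 30}{5 - 6 \left(\left(-15\right) 21\right)^{\frac{3}{2}} + 2 \left(-15\right)^{2} \cdot 21^{2}} = \frac{31}{5 - 6 \left(-315\right)^{\frac{3}{2}} + 2 \cdot 225 \cdot 441} = \frac{31}{5 - 6 \left(- 945 i \sqrt{35}\right) + 198450} = \frac{31}{5 + 5670 i \sqrt{35} + 198450} = \frac{31}{198455 + 5670 i \sqrt{35}}$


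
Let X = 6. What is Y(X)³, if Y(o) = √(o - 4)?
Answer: 2*√2 ≈ 2.8284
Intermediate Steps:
Y(o) = √(-4 + o)
Y(X)³ = (√(-4 + 6))³ = (√2)³ = 2*√2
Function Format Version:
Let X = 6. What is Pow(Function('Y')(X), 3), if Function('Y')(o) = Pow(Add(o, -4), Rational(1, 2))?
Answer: Mul(2, Pow(2, Rational(1, 2))) ≈ 2.8284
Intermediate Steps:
Function('Y')(o) = Pow(Add(-4, o), Rational(1, 2))
Pow(Function('Y')(X), 3) = Pow(Pow(Add(-4, 6), Rational(1, 2)), 3) = Pow(Pow(2, Rational(1, 2)), 3) = Mul(2, Pow(2, Rational(1, 2)))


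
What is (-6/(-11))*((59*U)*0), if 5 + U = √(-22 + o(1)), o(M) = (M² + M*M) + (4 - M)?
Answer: 0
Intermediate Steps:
o(M) = 4 - M + 2*M² (o(M) = (M² + M²) + (4 - M) = 2*M² + (4 - M) = 4 - M + 2*M²)
U = -5 + I*√17 (U = -5 + √(-22 + (4 - 1*1 + 2*1²)) = -5 + √(-22 + (4 - 1 + 2*1)) = -5 + √(-22 + (4 - 1 + 2)) = -5 + √(-22 + 5) = -5 + √(-17) = -5 + I*√17 ≈ -5.0 + 4.1231*I)
(-6/(-11))*((59*U)*0) = (-6/(-11))*((59*(-5 + I*√17))*0) = (-6*(-1/11))*((-295 + 59*I*√17)*0) = (6/11)*0 = 0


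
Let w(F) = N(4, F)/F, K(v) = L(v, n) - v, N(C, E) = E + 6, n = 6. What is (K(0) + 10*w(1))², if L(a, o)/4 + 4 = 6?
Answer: 6084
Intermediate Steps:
L(a, o) = 8 (L(a, o) = -16 + 4*6 = -16 + 24 = 8)
N(C, E) = 6 + E
K(v) = 8 - v
w(F) = (6 + F)/F
(K(0) + 10*w(1))² = ((8 - 1*0) + 10*((6 + 1)/1))² = ((8 + 0) + 10*(1*7))² = (8 + 10*7)² = (8 + 70)² = 78² = 6084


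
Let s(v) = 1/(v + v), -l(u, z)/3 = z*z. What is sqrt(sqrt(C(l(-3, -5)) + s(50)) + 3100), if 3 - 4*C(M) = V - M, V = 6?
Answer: sqrt(310000 + 10*I*sqrt(1949))/10 ≈ 55.678 + 0.039646*I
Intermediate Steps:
l(u, z) = -3*z**2 (l(u, z) = -3*z*z = -3*z**2)
s(v) = 1/(2*v)
C(M) = -3/4 + M/4 (C(M) = 3/4 - (6 - M)/4 = 3/4 + (-3/2 + M/4) = -3/4 + M/4)
sqrt(sqrt(C(l(-3, -5)) + s(50)) + 3100) = sqrt(sqrt((-3/4 + (-3*(-5)**2)/4) + (1/2)/50) + 3100) = sqrt(sqrt((-3/4 + (-3*25)/4) + (1/2)*(1/50)) + 3100) = sqrt(sqrt((-3/4 + (1/4)*(-75)) + 1/100) + 3100) = sqrt(sqrt((-3/4 - 75/4) + 1/100) + 3100) = sqrt(sqrt(-39/2 + 1/100) + 3100) = sqrt(sqrt(-1949/100) + 3100) = sqrt(I*sqrt(1949)/10 + 3100) = sqrt(3100 + I*sqrt(1949)/10)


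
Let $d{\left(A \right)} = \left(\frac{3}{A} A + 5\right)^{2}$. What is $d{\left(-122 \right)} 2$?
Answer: $128$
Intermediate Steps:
$d{\left(A \right)} = 64$ ($d{\left(A \right)} = \left(3 + 5\right)^{2} = 8^{2} = 64$)
$d{\left(-122 \right)} 2 = 64 \cdot 2 = 128$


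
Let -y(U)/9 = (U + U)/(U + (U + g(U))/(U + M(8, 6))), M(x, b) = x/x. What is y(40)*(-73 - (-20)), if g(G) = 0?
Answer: 6519/7 ≈ 931.29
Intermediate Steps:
M(x, b) = 1
y(U) = -18*U/(U + U/(1 + U)) (y(U) = -9*(U + U)/(U + (U + 0)/(U + 1)) = -9*2*U/(U + U/(1 + U)) = -18*U/(U + U/(1 + U)))
y(40)*(-73 - (-20)) = (-(18 + 18*40)/(2 + 40))*(-73 - (-20)) = (-1*(18 + 720)/42)*(-73 - 1*(-20)) = (-1*1/42*738)*(-73 + 20) = -123/7*(-53) = 6519/7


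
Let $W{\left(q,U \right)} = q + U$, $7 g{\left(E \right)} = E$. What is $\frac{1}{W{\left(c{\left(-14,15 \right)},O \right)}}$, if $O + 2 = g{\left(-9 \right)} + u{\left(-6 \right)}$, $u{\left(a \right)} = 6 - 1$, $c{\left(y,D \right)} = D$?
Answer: $\frac{7}{117} \approx 0.059829$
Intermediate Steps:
$g{\left(E \right)} = \frac{E}{7}$
$u{\left(a \right)} = 5$ ($u{\left(a \right)} = 6 - 1 = 5$)
$O = \frac{12}{7}$ ($O = -2 + \left(\frac{1}{7} \left(-9\right) + 5\right) = -2 + \left(- \frac{9}{7} + 5\right) = -2 + \frac{26}{7} = \frac{12}{7} \approx 1.7143$)
$W{\left(q,U \right)} = U + q$
$\frac{1}{W{\left(c{\left(-14,15 \right)},O \right)}} = \frac{1}{\frac{12}{7} + 15} = \frac{1}{\frac{117}{7}} = \frac{7}{117}$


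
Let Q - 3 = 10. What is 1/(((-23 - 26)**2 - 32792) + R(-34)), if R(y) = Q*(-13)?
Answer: -1/30560 ≈ -3.2722e-5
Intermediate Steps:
Q = 13 (Q = 3 + 10 = 13)
R(y) = -169 (R(y) = 13*(-13) = -169)
1/(((-23 - 26)**2 - 32792) + R(-34)) = 1/(((-23 - 26)**2 - 32792) - 169) = 1/(((-49)**2 - 32792) - 169) = 1/((2401 - 32792) - 169) = 1/(-30391 - 169) = 1/(-30560) = -1/30560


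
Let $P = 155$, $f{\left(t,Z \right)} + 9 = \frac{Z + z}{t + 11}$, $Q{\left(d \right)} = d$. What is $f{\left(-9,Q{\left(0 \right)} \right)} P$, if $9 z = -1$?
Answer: $- \frac{25265}{18} \approx -1403.6$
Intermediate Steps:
$z = - \frac{1}{9}$ ($z = \frac{1}{9} \left(-1\right) = - \frac{1}{9} \approx -0.11111$)
$f{\left(t,Z \right)} = -9 + \frac{- \frac{1}{9} + Z}{11 + t}$ ($f{\left(t,Z \right)} = -9 + \frac{Z - \frac{1}{9}}{t + 11} = -9 + \frac{- \frac{1}{9} + Z}{11 + t}$)
$f{\left(-9,Q{\left(0 \right)} \right)} P = \frac{- \frac{892}{9} + 0 - -81}{11 - 9} \cdot 155 = \frac{- \frac{892}{9} + 0 + 81}{2} \cdot 155 = \frac{1}{2} \left(- \frac{163}{9}\right) 155 = \left(- \frac{163}{18}\right) 155 = - \frac{25265}{18}$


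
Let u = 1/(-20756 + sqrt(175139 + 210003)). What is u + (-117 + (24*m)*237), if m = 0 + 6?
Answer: 7319616032789/215213197 - sqrt(385142)/430426394 ≈ 34011.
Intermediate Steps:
m = 6
u = 1/(-20756 + sqrt(385142)) ≈ -4.9664e-5
u + (-117 + (24*m)*237) = (-10378/215213197 - sqrt(385142)/430426394) + (-117 + (24*6)*237) = (-10378/215213197 - sqrt(385142)/430426394) + (-117 + 144*237) = (-10378/215213197 - sqrt(385142)/430426394) + (-117 + 34128) = (-10378/215213197 - sqrt(385142)/430426394) + 34011 = 7319616032789/215213197 - sqrt(385142)/430426394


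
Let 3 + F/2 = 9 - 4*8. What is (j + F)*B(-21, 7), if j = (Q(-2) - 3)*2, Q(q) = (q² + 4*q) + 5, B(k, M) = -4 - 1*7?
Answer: 616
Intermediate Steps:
B(k, M) = -11 (B(k, M) = -4 - 7 = -11)
Q(q) = 5 + q² + 4*q
F = -52 (F = -6 + 2*(9 - 4*8) = -6 + 2*(9 - 32) = -6 + 2*(-23) = -6 - 46 = -52)
j = -4 (j = ((5 + (-2)² + 4*(-2)) - 3)*2 = ((5 + 4 - 8) - 3)*2 = (1 - 3)*2 = -2*2 = -4)
(j + F)*B(-21, 7) = (-4 - 52)*(-11) = -56*(-11) = 616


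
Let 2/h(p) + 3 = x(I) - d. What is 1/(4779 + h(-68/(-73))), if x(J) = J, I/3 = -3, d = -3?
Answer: 9/43009 ≈ 0.00020926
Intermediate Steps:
I = -9 (I = 3*(-3) = -9)
h(p) = -2/9 (h(p) = 2/(-3 + (-9 - 1*(-3))) = 2/(-3 + (-9 + 3)) = 2/(-3 - 6) = 2/(-9) = 2*(-1/9) = -2/9)
1/(4779 + h(-68/(-73))) = 1/(4779 - 2/9) = 1/(43009/9) = 9/43009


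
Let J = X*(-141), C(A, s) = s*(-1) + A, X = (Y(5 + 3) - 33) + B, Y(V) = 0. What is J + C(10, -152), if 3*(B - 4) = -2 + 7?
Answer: 4016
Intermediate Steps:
B = 17/3 (B = 4 + (-2 + 7)/3 = 4 + (1/3)*5 = 4 + 5/3 = 17/3 ≈ 5.6667)
X = -82/3 (X = (0 - 33) + 17/3 = -33 + 17/3 = -82/3 ≈ -27.333)
C(A, s) = A - s (C(A, s) = -s + A = A - s)
J = 3854 (J = -82/3*(-141) = 3854)
J + C(10, -152) = 3854 + (10 - 1*(-152)) = 3854 + (10 + 152) = 3854 + 162 = 4016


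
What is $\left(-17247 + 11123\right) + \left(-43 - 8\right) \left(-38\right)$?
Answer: $-4186$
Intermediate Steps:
$\left(-17247 + 11123\right) + \left(-43 - 8\right) \left(-38\right) = -6124 - -1938 = -6124 + 1938 = -4186$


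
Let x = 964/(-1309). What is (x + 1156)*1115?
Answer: 1686147600/1309 ≈ 1.2881e+6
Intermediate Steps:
x = -964/1309 (x = 964*(-1/1309) = -964/1309 ≈ -0.73644)
(x + 1156)*1115 = (-964/1309 + 1156)*1115 = (1512240/1309)*1115 = 1686147600/1309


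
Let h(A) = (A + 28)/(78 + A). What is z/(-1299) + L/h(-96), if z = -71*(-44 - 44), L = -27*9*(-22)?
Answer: 31143827/22083 ≈ 1410.3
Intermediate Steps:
h(A) = (28 + A)/(78 + A)
L = 5346 (L = -243*(-22) = 5346)
z = 6248 (z = -71*(-88) = 6248)
z/(-1299) + L/h(-96) = 6248/(-1299) + 5346/(((28 - 96)/(78 - 96))) = 6248*(-1/1299) + 5346/((-68/(-18))) = -6248/1299 + 5346/((-1/18*(-68))) = -6248/1299 + 5346/(34/9) = -6248/1299 + 5346*(9/34) = -6248/1299 + 24057/17 = 31143827/22083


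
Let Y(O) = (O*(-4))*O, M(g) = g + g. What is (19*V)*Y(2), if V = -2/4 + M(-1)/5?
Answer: 1368/5 ≈ 273.60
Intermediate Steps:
M(g) = 2*g
V = -9/10 (V = -2/4 + (2*(-1))/5 = -2*¼ - 2*⅕ = -½ - ⅖ = -9/10 ≈ -0.90000)
Y(O) = -4*O² (Y(O) = (-4*O)*O = -4*O²)
(19*V)*Y(2) = (19*(-9/10))*(-4*2²) = -(-342)*4/5 = -171/10*(-16) = 1368/5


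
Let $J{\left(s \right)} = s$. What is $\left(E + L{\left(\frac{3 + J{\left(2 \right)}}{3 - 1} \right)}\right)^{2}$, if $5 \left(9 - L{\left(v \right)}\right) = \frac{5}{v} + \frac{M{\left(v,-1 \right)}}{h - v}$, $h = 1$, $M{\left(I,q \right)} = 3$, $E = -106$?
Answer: $9409$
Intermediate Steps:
$L{\left(v \right)} = 9 - \frac{1}{v} - \frac{3}{5 \left(1 - v\right)}$ ($L{\left(v \right)} = 9 - \frac{\frac{5}{v} + \frac{3}{1 - v}}{5} = 9 - \frac{\frac{3}{1 - v} + \frac{5}{v}}{5} = 9 - \left(\frac{1}{v} + \frac{3}{5 \left(1 - v\right)}\right) = 9 - \frac{1}{v} - \frac{3}{5 \left(1 - v\right)}$)
$\left(E + L{\left(\frac{3 + J{\left(2 \right)}}{3 - 1} \right)}\right)^{2} = \left(-106 + \frac{5 - 47 \frac{3 + 2}{3 - 1} + 45 \left(\frac{3 + 2}{3 - 1}\right)^{2}}{5 \frac{3 + 2}{3 - 1} \left(-1 + \frac{3 + 2}{3 - 1}\right)}\right)^{2} = \left(-106 + \frac{5 - 47 \cdot \frac{5}{2} + 45 \left(\frac{5}{2}\right)^{2}}{5 \cdot \frac{5}{2} \left(-1 + \frac{5}{2}\right)}\right)^{2} = \left(-106 + \frac{5 - 47 \cdot 5 \cdot \frac{1}{2} + 45 \left(5 \cdot \frac{1}{2}\right)^{2}}{5 \cdot 5 \cdot \frac{1}{2} \left(-1 + 5 \cdot \frac{1}{2}\right)}\right)^{2} = \left(-106 + \frac{5 - \frac{235}{2} + 45 \left(\frac{5}{2}\right)^{2}}{5 \cdot \frac{5}{2} \left(-1 + \frac{5}{2}\right)}\right)^{2} = \left(-106 + \frac{1}{5} \cdot \frac{2}{5} \frac{1}{\frac{3}{2}} \left(5 - \frac{235}{2} + 45 \cdot \frac{25}{4}\right)\right)^{2} = \left(-106 + \frac{1}{5} \cdot \frac{2}{5} \cdot \frac{2}{3} \left(5 - \frac{235}{2} + \frac{1125}{4}\right)\right)^{2} = \left(-106 + \frac{1}{5} \cdot \frac{2}{5} \cdot \frac{2}{3} \cdot \frac{675}{4}\right)^{2} = \left(-106 + 9\right)^{2} = \left(-97\right)^{2} = 9409$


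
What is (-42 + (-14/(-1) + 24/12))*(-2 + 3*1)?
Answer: -26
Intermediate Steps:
(-42 + (-14/(-1) + 24/12))*(-2 + 3*1) = (-42 + (-14*(-1) + 24*(1/12)))*(-2 + 3) = (-42 + (14 + 2))*1 = (-42 + 16)*1 = -26*1 = -26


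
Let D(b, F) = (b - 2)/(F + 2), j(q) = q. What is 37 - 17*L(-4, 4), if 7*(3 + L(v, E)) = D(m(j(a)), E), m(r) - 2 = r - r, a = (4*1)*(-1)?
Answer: 88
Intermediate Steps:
a = -4 (a = 4*(-1) = -4)
m(r) = 2 (m(r) = 2 + (r - r) = 2 + 0 = 2)
D(b, F) = (-2 + b)/(2 + F)
L(v, E) = -3 (L(v, E) = -3 + ((-2 + 2)/(2 + E))/7 = -3 + (0/(2 + E))/7 = -3 + (⅐)*0 = -3 + 0 = -3)
37 - 17*L(-4, 4) = 37 - 17*(-3) = 37 + 51 = 88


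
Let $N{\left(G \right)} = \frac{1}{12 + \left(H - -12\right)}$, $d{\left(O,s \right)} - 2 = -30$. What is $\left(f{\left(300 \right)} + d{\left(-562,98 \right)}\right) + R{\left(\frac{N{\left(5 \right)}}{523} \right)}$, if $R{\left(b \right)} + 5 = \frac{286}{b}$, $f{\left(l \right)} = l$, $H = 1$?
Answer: $3739717$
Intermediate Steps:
$d{\left(O,s \right)} = -28$ ($d{\left(O,s \right)} = 2 - 30 = -28$)
$N{\left(G \right)} = \frac{1}{25}$ ($N{\left(G \right)} = \frac{1}{12 + \left(1 - -12\right)} = \frac{1}{12 + \left(1 + 12\right)} = \frac{1}{12 + 13} = \frac{1}{25}$)
$R{\left(b \right)} = -5 + \frac{286}{b}$
$\left(f{\left(300 \right)} + d{\left(-562,98 \right)}\right) + R{\left(\frac{N{\left(5 \right)}}{523} \right)} = \left(300 - 28\right) - \left(5 - \frac{286}{\frac{1}{25} \cdot \frac{1}{523}}\right) = 272 - \left(5 - \frac{286}{\frac{1}{25} \cdot \frac{1}{523}}\right) = 272 - \left(5 - 286 \frac{1}{\frac{1}{13075}}\right) = 272 + \left(-5 + 286 \cdot 13075\right) = 272 + \left(-5 + 3739450\right) = 272 + 3739445 = 3739717$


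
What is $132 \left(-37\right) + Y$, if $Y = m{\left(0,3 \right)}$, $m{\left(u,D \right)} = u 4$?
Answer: $-4884$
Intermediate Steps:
$m{\left(u,D \right)} = 4 u$
$Y = 0$ ($Y = 4 \cdot 0 = 0$)
$132 \left(-37\right) + Y = 132 \left(-37\right) + 0 = -4884 + 0 = -4884$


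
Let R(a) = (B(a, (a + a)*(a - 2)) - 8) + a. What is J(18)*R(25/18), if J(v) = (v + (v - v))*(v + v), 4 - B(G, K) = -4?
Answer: 900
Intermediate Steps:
B(G, K) = 8 (B(G, K) = 4 - 1*(-4) = 4 + 4 = 8)
J(v) = 2*v² (J(v) = (v + 0)*(2*v) = v*(2*v) = 2*v²)
R(a) = a (R(a) = (8 - 8) + a = 0 + a = a)
J(18)*R(25/18) = (2*18²)*(25/18) = (2*324)*(25*(1/18)) = 648*(25/18) = 900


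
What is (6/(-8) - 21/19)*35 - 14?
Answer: -5999/76 ≈ -78.934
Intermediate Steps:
(6/(-8) - 21/19)*35 - 14 = (6*(-1/8) - 21*1/19)*35 - 14 = (-3/4 - 21/19)*35 - 14 = -141/76*35 - 14 = -4935/76 - 14 = -5999/76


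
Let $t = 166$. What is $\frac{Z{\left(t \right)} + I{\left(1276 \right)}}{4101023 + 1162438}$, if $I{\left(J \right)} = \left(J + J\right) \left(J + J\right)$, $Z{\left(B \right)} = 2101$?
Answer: $\frac{6514805}{5263461} \approx 1.2377$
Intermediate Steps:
$I{\left(J \right)} = 4 J^{2}$ ($I{\left(J \right)} = 2 J 2 J = 4 J^{2}$)
$\frac{Z{\left(t \right)} + I{\left(1276 \right)}}{4101023 + 1162438} = \frac{2101 + 4 \cdot 1276^{2}}{4101023 + 1162438} = \frac{2101 + 4 \cdot 1628176}{5263461} = \left(2101 + 6512704\right) \frac{1}{5263461} = 6514805 \cdot \frac{1}{5263461} = \frac{6514805}{5263461}$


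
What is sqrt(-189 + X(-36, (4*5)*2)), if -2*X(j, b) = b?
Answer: I*sqrt(209) ≈ 14.457*I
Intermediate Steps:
X(j, b) = -b/2
sqrt(-189 + X(-36, (4*5)*2)) = sqrt(-189 - 4*5*2/2) = sqrt(-189 - 10*2) = sqrt(-189 - 1/2*40) = sqrt(-189 - 20) = sqrt(-209) = I*sqrt(209)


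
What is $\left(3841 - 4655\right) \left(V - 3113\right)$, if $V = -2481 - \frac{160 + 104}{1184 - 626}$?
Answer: $\frac{423512804}{93} \approx 4.5539 \cdot 10^{6}$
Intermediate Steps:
$V = - \frac{230777}{93}$ ($V = -2481 - \frac{264}{558} = -2481 - 264 \cdot \frac{1}{558} = -2481 - \frac{44}{93} = - \frac{230777}{93} \approx -2481.5$)
$\left(3841 - 4655\right) \left(V - 3113\right) = \left(3841 - 4655\right) \left(- \frac{230777}{93} - 3113\right) = \left(-814\right) \left(- \frac{520286}{93}\right) = \frac{423512804}{93}$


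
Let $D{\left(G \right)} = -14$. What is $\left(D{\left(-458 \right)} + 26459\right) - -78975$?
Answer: $105420$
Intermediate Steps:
$\left(D{\left(-458 \right)} + 26459\right) - -78975 = \left(-14 + 26459\right) - -78975 = 26445 + 78975 = 105420$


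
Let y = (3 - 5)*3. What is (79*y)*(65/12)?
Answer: -5135/2 ≈ -2567.5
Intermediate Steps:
y = -6 (y = -2*3 = -6)
(79*y)*(65/12) = (79*(-6))*(65/12) = -30810/12 = -474*65/12 = -5135/2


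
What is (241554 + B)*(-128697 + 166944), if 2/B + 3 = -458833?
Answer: 2119527710084037/229418 ≈ 9.2387e+9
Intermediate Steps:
B = -1/229418 (B = 2/(-3 - 458833) = 2/(-458836) = 2*(-1/458836) = -1/229418 ≈ -4.3589e-6)
(241554 + B)*(-128697 + 166944) = (241554 - 1/229418)*(-128697 + 166944) = (55416835571/229418)*38247 = 2119527710084037/229418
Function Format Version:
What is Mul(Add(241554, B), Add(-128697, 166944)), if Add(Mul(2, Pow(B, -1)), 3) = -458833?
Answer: Rational(2119527710084037, 229418) ≈ 9.2387e+9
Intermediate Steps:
B = Rational(-1, 229418) (B = Mul(2, Pow(Add(-3, -458833), -1)) = Mul(2, Pow(-458836, -1)) = Mul(2, Rational(-1, 458836)) = Rational(-1, 229418) ≈ -4.3589e-6)
Mul(Add(241554, B), Add(-128697, 166944)) = Mul(Add(241554, Rational(-1, 229418)), Add(-128697, 166944)) = Mul(Rational(55416835571, 229418), 38247) = Rational(2119527710084037, 229418)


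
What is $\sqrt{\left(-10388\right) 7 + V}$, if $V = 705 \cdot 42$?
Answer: $i \sqrt{43106} \approx 207.62 i$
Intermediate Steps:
$V = 29610$
$\sqrt{\left(-10388\right) 7 + V} = \sqrt{\left(-10388\right) 7 + 29610} = \sqrt{-72716 + 29610} = \sqrt{-43106} = i \sqrt{43106}$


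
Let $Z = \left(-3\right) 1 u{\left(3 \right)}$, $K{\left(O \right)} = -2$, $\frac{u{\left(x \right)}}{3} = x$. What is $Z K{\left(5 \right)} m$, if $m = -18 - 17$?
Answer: $-1890$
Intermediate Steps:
$u{\left(x \right)} = 3 x$
$Z = -27$ ($Z = \left(-3\right) 1 \cdot 3 \cdot 3 = \left(-3\right) 9 = -27$)
$m = -35$
$Z K{\left(5 \right)} m = \left(-27\right) \left(-2\right) \left(-35\right) = 54 \left(-35\right) = -1890$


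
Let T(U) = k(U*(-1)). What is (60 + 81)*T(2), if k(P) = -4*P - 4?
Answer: 564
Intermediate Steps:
k(P) = -4 - 4*P
T(U) = -4 + 4*U (T(U) = -4 - 4*U*(-1) = -4 - (-4)*U = -4 + 4*U)
(60 + 81)*T(2) = (60 + 81)*(-4 + 4*2) = 141*(-4 + 8) = 141*4 = 564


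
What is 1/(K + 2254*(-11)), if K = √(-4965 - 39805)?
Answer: -1127/27944873 - I*√370/55889746 ≈ -4.0329e-5 - 3.4417e-7*I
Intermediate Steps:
K = 11*I*√370 (K = √(-44770) = 11*I*√370 ≈ 211.59*I)
1/(K + 2254*(-11)) = 1/(11*I*√370 + 2254*(-11)) = 1/(11*I*√370 - 24794) = 1/(-24794 + 11*I*√370)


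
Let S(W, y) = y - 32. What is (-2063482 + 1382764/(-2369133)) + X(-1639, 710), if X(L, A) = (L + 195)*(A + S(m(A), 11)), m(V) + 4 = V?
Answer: -7245753011698/2369133 ≈ -3.0584e+6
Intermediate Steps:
m(V) = -4 + V
S(W, y) = -32 + y
X(L, A) = (-21 + A)*(195 + L) (X(L, A) = (L + 195)*(A + (-32 + 11)) = (195 + L)*(A - 21) = (195 + L)*(-21 + A) = (-21 + A)*(195 + L))
(-2063482 + 1382764/(-2369133)) + X(-1639, 710) = (-2063482 + 1382764/(-2369133)) + (-4095 - 21*(-1639) + 195*710 + 710*(-1639)) = (-2063482 + 1382764*(-1/2369133)) + (-4095 + 34419 + 138450 - 1163690) = (-2063482 - 1382764/2369133) - 994916 = -4888664683870/2369133 - 994916 = -7245753011698/2369133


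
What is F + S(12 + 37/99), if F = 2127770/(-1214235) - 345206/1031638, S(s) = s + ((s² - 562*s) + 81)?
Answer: -7564358137268056/1127385870237 ≈ -6709.6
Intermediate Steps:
S(s) = 81 + s² - 561*s (S(s) = s + (81 + s² - 562*s) = 81 + s² - 561*s)
F = -261424959467/125265096693 (F = 2127770*(-1/1214235) - 345206*1/1031638 = -425554/242847 - 172603/515819 = -261424959467/125265096693 ≈ -2.0870)
F + S(12 + 37/99) = -261424959467/125265096693 + (81 + (12 + 37/99)² - 561*(12 + 37/99)) = -261424959467/125265096693 + (81 + (1225/99)² - 561*1225/99) = -261424959467/125265096693 + (81 + 1500625/9801 - 20825/3) = -261424959467/125265096693 - 65740769/9801 = -7564358137268056/1127385870237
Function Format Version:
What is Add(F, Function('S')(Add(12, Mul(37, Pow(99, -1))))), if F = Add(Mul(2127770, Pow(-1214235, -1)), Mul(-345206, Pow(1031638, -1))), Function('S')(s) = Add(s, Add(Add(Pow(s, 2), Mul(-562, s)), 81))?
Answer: Rational(-7564358137268056, 1127385870237) ≈ -6709.6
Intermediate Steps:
Function('S')(s) = Add(81, Pow(s, 2), Mul(-561, s)) (Function('S')(s) = Add(s, Add(81, Pow(s, 2), Mul(-562, s))) = Add(81, Pow(s, 2), Mul(-561, s)))
F = Rational(-261424959467, 125265096693) (F = Add(Mul(2127770, Rational(-1, 1214235)), Mul(-345206, Rational(1, 1031638))) = Add(Rational(-425554, 242847), Rational(-172603, 515819)) = Rational(-261424959467, 125265096693) ≈ -2.0870)
Add(F, Function('S')(Add(12, Mul(37, Pow(99, -1))))) = Add(Rational(-261424959467, 125265096693), Add(81, Pow(Add(12, Mul(37, Pow(99, -1))), 2), Mul(-561, Add(12, Mul(37, Pow(99, -1)))))) = Add(Rational(-261424959467, 125265096693), Add(81, Pow(Add(12, Mul(37, Rational(1, 99))), 2), Mul(-561, Add(12, Mul(37, Rational(1, 99)))))) = Add(Rational(-261424959467, 125265096693), Add(81, Pow(Add(12, Rational(37, 99)), 2), Mul(-561, Add(12, Rational(37, 99))))) = Add(Rational(-261424959467, 125265096693), Add(81, Pow(Rational(1225, 99), 2), Mul(-561, Rational(1225, 99)))) = Add(Rational(-261424959467, 125265096693), Add(81, Rational(1500625, 9801), Rational(-20825, 3))) = Add(Rational(-261424959467, 125265096693), Rational(-65740769, 9801)) = Rational(-7564358137268056, 1127385870237)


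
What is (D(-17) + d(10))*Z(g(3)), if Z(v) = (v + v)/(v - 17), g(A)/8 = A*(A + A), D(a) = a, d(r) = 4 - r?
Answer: -6624/127 ≈ -52.157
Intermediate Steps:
g(A) = 16*A² (g(A) = 8*(A*(A + A)) = 8*(A*(2*A)) = 8*(2*A²) = 16*A²)
Z(v) = 2*v/(-17 + v) (Z(v) = (2*v)/(-17 + v) = 2*v/(-17 + v))
(D(-17) + d(10))*Z(g(3)) = (-17 + (4 - 1*10))*(2*(16*3²)/(-17 + 16*3²)) = (-17 + (4 - 10))*(2*(16*9)/(-17 + 16*9)) = (-17 - 6)*(2*144/(-17 + 144)) = -46*144/127 = -23*288/127 = -6624/127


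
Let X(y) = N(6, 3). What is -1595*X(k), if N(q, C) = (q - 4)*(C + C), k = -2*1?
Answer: -19140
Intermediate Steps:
k = -2
N(q, C) = 2*C*(-4 + q) (N(q, C) = (-4 + q)*(2*C) = 2*C*(-4 + q))
X(y) = 12 (X(y) = 2*3*(-4 + 6) = 2*3*2 = 12)
-1595*X(k) = -1595*12 = -19140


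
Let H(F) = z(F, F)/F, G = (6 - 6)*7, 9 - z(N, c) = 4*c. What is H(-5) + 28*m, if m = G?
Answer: -29/5 ≈ -5.8000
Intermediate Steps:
z(N, c) = 9 - 4*c
G = 0 (G = 0*7 = 0)
m = 0
H(F) = (9 - 4*F)/F
H(-5) + 28*m = (-4 + 9/(-5)) + 28*0 = (-4 + 9*(-⅕)) + 0 = (-4 - 9/5) + 0 = -29/5 + 0 = -29/5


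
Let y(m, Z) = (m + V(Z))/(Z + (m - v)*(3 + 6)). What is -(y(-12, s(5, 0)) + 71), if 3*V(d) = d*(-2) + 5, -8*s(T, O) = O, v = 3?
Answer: -28786/405 ≈ -71.077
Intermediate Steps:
s(T, O) = -O/8
V(d) = 5/3 - 2*d/3 (V(d) = (d*(-2) + 5)/3 = (-2*d + 5)/3 = (5 - 2*d)/3 = 5/3 - 2*d/3)
y(m, Z) = (5/3 + m - 2*Z/3)/(-27 + Z + 9*m) (y(m, Z) = (m + (5/3 - 2*Z/3))/(Z + (m - 1*3)*(3 + 6)) = (5/3 + m - 2*Z/3)/(Z + (m - 3)*9) = (5/3 + m - 2*Z/3)/(Z + (-3 + m)*9) = (5/3 + m - 2*Z/3)/(Z + (-27 + 9*m)) = (5/3 + m - 2*Z/3)/(-27 + Z + 9*m))
-(y(-12, s(5, 0)) + 71) = -((5 - (-1)*0/4 + 3*(-12))/(3*(-27 - 1/8*0 + 9*(-12))) + 71) = -((5 - 2*0 - 36)/(3*(-27 + 0 - 108)) + 71) = -((1/3)*(5 + 0 - 36)/(-135) + 71) = -((1/3)*(-1/135)*(-31) + 71) = -(31/405 + 71) = -1*28786/405 = -28786/405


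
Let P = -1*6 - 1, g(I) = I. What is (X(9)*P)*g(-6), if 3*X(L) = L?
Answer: 126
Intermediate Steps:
X(L) = L/3
P = -7 (P = -6 - 1 = -7)
(X(9)*P)*g(-6) = (((1/3)*9)*(-7))*(-6) = (3*(-7))*(-6) = -21*(-6) = 126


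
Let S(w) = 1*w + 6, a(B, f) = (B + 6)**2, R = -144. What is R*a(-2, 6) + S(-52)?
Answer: -2350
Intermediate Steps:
a(B, f) = (6 + B)**2
S(w) = 6 + w (S(w) = w + 6 = 6 + w)
R*a(-2, 6) + S(-52) = -144*(6 - 2)**2 + (6 - 52) = -144*4**2 - 46 = -144*16 - 46 = -2304 - 46 = -2350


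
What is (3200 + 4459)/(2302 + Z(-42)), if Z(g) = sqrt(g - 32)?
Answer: 2938503/883213 - 2553*I*sqrt(74)/1766426 ≈ 3.3271 - 0.012433*I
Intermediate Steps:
Z(g) = sqrt(-32 + g)
(3200 + 4459)/(2302 + Z(-42)) = (3200 + 4459)/(2302 + sqrt(-32 - 42)) = 7659/(2302 + sqrt(-74)) = 7659/(2302 + I*sqrt(74))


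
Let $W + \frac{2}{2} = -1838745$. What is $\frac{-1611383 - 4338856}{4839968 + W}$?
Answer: $- \frac{5950239}{3001222} \approx -1.9826$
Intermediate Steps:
$W = -1838746$ ($W = -1 - 1838745 = -1838746$)
$\frac{-1611383 - 4338856}{4839968 + W} = \frac{-1611383 - 4338856}{4839968 - 1838746} = - \frac{5950239}{3001222}$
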